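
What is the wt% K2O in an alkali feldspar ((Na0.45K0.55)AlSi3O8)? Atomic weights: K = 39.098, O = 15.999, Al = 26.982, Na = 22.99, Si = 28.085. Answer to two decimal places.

M((Na0.45K0.55)AlSi3O8) = 271.078 g/mol; M(K2O) = 94.195 g/mol.
Moles K2O per formula unit = 0.55 K ÷ 2 = 0.2750.
K2O fraction = (0.2750 × 94.195) / 271.078 = 25.904/271.078 = 0.0956.

9.56 wt%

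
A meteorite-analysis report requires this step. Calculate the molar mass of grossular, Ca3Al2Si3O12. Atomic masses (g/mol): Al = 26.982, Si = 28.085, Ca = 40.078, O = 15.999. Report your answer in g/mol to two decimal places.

450.44 g/mol

The formula mass is the sum 3×40.078 + 2×26.982 + 3×28.085 + 12×15.999.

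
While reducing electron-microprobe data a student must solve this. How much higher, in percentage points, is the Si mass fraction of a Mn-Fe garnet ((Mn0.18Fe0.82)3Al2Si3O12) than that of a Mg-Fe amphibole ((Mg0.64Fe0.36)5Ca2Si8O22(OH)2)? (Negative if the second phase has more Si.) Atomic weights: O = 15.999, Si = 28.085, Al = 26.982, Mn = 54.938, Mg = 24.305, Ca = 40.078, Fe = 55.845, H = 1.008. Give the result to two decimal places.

First mineral: 84.255 g Si in 497.252 g formula = 16.94 wt% Si.
Second mineral: 224.680 g Si in 869.125 g formula = 25.85 wt% Si.
16.94% − 25.85% gives a difference of -8.91 percentage points.

-8.91 percentage points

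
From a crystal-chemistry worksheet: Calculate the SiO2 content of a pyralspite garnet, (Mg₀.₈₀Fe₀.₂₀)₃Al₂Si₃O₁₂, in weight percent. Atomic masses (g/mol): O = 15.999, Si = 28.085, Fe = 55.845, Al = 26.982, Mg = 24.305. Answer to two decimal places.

Molar mass of (Mg₀.₈₀Fe₀.₂₀)₃Al₂Si₃O₁₂ = 2.40×24.305 + 0.60×55.845 + 2×26.982 + 3×28.085 + 12×15.999 = 422.046 g/mol.
Each formula unit contains 3 Si, equivalent to 3/1 = 3.0000 mol SiO2.
M(SiO2) = 1×28.085 + 2×15.999 = 60.083 g/mol.
Mass of SiO2 per formula unit = 3.0000 × 60.083 = 180.249 g.
SiO2 wt% = 180.249 / 422.046 × 100 = 42.71%.

42.71 wt%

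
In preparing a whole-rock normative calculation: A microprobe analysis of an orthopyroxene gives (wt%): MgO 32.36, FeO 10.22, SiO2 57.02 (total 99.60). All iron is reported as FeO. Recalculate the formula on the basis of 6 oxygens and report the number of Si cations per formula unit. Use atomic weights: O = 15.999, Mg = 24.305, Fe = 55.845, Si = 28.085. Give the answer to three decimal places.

2.003 Si apfu

MgO: 32.36/40.304 = 0.80290 mol → 0.80290 mol Mg, 0.80290 mol O.
FeO: 10.22/71.844 = 0.14225 mol → 0.14225 mol Fe, 0.14225 mol O.
SiO2: 57.02/60.083 = 0.94902 mol → 0.94902 mol Si, 1.89804 mol O.
Total oxygen = 2.84319 mol. Normalization factor = 6/2.84319 = 2.11031.
Si per 6 O = 0.94902 × 2.11031 = 2.003.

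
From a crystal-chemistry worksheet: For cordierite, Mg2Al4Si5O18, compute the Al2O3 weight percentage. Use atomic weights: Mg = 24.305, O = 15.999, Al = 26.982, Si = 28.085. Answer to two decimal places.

Molar mass of Mg2Al4Si5O18 = 2*24.305 + 4*26.982 + 5*28.085 + 18*15.999 = 584.945 g/mol.
Each formula unit contains 4 Al, equivalent to 4/2 = 2.0000 mol Al2O3.
M(Al2O3) = 2×26.982 + 3×15.999 = 101.961 g/mol.
Mass of Al2O3 per formula unit = 2.0000 × 101.961 = 203.922 g.
Al2O3 wt% = 203.922 / 584.945 × 100 = 34.86%.

34.86 wt%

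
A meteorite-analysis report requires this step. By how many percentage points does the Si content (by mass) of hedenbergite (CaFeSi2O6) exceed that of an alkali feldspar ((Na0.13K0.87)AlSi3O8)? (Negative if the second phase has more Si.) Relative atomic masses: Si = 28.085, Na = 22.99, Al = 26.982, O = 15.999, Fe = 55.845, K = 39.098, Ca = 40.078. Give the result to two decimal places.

-7.86 percentage points

M(CaFeSi2O6) = 248.087 g/mol, so wt% Si = 56.170/248.087 × 100 = 22.64%.
M((Na0.13K0.87)AlSi3O8) = 276.233 g/mol, so wt% Si = 84.255/276.233 × 100 = 30.50%.
22.64 − 30.50 = -7.86 pp.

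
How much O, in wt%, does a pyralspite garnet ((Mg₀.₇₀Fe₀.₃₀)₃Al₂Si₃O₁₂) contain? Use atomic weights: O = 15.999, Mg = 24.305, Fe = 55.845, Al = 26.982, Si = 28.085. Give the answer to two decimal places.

Formula mass = 2.10*24.305 + 0.90*55.845 + 2*26.982 + 3*28.085 + 12*15.999 = 431.508 g/mol, of which 191.988 g is O.
So O makes up 191.988/431.508 = 0.4449 of the mass, i.e. 44.49%.

44.49 wt%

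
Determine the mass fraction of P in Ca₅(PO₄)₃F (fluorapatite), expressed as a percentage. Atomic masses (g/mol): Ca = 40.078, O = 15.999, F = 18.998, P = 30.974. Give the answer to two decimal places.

18.43 weight percent

M(Ca₅(PO₄)₃F) = 504.298 g/mol.
P contributes 3 × 30.974 = 92.922 g per mole.
92.922/504.298 = 0.1843 → 18.43%.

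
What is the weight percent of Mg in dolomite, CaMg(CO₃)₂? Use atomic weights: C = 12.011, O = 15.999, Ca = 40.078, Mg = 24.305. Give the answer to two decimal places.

13.18 mass %

Molar mass of CaMg(CO₃)₂: 1·40.078 + 1·24.305 + 2·12.011 + 6·15.999 = 184.399 g/mol.
Mass of Mg per formula unit: 1 × 24.305 = 24.305 g.
Weight fraction Mg = 24.305 / 184.399 = 0.1318.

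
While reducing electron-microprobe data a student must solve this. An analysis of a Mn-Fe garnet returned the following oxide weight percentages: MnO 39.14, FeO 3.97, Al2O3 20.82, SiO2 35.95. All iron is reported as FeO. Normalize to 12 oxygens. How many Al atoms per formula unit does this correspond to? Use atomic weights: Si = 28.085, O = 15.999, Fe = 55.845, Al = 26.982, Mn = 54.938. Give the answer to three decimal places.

2.028 Al apfu

MnO: 39.14/70.937 = 0.55176 mol → 0.55176 mol Mn, 0.55176 mol O.
FeO: 3.97/71.844 = 0.05526 mol → 0.05526 mol Fe, 0.05526 mol O.
Al2O3: 20.82/101.961 = 0.20420 mol → 0.40840 mol Al, 0.61260 mol O.
SiO2: 35.95/60.083 = 0.59834 mol → 0.59834 mol Si, 1.19668 mol O.
Total oxygen = 2.41630 mol. Normalization factor = 12/2.41630 = 4.96627.
Al per 12 O = 0.40840 × 4.96627 = 2.028.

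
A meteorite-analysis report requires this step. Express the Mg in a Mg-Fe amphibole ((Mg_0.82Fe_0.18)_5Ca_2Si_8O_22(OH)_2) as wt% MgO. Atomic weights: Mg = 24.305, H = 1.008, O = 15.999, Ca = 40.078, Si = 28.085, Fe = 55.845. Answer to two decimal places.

19.65 wt%

M((Mg_0.82Fe_0.18)_5Ca_2Si_8O_22(OH)_2) = 840.739 g/mol; M(MgO) = 40.304 g/mol.
Moles MgO per formula unit = 4.10 Mg ÷ 1 = 4.1000.
MgO fraction = (4.1000 × 40.304) / 840.739 = 165.246/840.739 = 0.1965.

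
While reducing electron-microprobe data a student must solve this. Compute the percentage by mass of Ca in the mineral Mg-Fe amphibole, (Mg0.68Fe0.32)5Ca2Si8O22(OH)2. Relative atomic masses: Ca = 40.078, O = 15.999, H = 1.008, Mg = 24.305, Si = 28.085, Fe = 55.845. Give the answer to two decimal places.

Molar mass of (Mg0.68Fe0.32)5Ca2Si8O22(OH)2: 3.40·24.305 + 1.60·55.845 + 2·40.078 + 8·28.085 + 24·15.999 + 2·1.008 = 862.817 g/mol.
Mass of Ca per formula unit: 2 × 40.078 = 80.156 g.
Weight fraction Ca = 80.156 / 862.817 = 0.0929.

9.29 wt%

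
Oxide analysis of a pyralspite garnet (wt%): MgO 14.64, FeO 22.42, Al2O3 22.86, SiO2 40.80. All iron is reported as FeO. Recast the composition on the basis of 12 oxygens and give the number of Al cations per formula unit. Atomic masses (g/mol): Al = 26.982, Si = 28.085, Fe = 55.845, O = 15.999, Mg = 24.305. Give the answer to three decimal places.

14.64 wt% MgO ÷ 40.304 g/mol = 0.36324 mol, giving 0.36324 Mg and 0.36324 O.
22.42 wt% FeO ÷ 71.844 g/mol = 0.31207 mol, giving 0.31207 Fe and 0.31207 O.
22.86 wt% Al2O3 ÷ 101.961 g/mol = 0.22420 mol, giving 0.44840 Al and 0.67260 O.
40.80 wt% SiO2 ÷ 60.083 g/mol = 0.67906 mol, giving 0.67906 Si and 1.35812 O.
Oxygen sums to 2.70603; scaling by 12/2.70603 = 4.43454 puts the formula on 12 O.
Al: 0.44840 × 4.43454 = 1.988 atoms per formula unit.

1.988 Al apfu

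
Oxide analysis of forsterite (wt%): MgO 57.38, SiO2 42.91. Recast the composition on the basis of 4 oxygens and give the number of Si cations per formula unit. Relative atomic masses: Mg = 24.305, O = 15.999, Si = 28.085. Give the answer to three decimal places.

MgO: 57.38/40.304 = 1.42368 mol → 1.42368 mol Mg, 1.42368 mol O.
SiO2: 42.91/60.083 = 0.71418 mol → 0.71418 mol Si, 1.42836 mol O.
Total oxygen = 2.85204 mol. Normalization factor = 4/2.85204 = 1.40250.
Si per 4 O = 0.71418 × 1.40250 = 1.002.

1.002 Si apfu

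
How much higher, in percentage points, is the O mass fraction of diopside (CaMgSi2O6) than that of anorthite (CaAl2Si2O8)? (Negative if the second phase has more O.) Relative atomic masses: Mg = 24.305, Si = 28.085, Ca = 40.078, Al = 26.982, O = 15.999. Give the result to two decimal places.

M(CaMgSi2O6) = 216.547 g/mol, so wt% O = 95.994/216.547 × 100 = 44.33%.
M(CaAl2Si2O8) = 278.204 g/mol, so wt% O = 127.992/278.204 × 100 = 46.01%.
44.33 − 46.01 = -1.68 pp.

-1.68 percentage points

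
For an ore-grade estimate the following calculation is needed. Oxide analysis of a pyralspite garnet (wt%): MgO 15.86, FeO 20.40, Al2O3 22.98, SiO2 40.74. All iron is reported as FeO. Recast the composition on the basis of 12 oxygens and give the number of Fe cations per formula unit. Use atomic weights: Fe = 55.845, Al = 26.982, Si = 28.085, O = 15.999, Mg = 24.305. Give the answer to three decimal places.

MgO: 15.86/40.304 = 0.39351 mol → 0.39351 mol Mg, 0.39351 mol O.
FeO: 20.40/71.844 = 0.28395 mol → 0.28395 mol Fe, 0.28395 mol O.
Al2O3: 22.98/101.961 = 0.22538 mol → 0.45076 mol Al, 0.67614 mol O.
SiO2: 40.74/60.083 = 0.67806 mol → 0.67806 mol Si, 1.35612 mol O.
Total oxygen = 2.70972 mol. Normalization factor = 12/2.70972 = 4.42850.
Fe per 12 O = 0.28395 × 4.42850 = 1.257.

1.257 Fe apfu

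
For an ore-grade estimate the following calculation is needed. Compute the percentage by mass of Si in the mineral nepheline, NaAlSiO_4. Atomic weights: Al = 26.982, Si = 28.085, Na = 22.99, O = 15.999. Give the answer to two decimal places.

19.77 mass %

M(NaAlSiO_4) = 142.053 g/mol.
Si contributes 1 × 28.085 = 28.085 g per mole.
28.085/142.053 = 0.1977 → 19.77%.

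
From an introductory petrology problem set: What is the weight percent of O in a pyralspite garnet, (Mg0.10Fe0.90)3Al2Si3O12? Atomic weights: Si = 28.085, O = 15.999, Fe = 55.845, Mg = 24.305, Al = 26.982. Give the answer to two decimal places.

Molar mass of (Mg0.10Fe0.90)3Al2Si3O12: 0.30*24.305 + 2.70*55.845 + 2*26.982 + 3*28.085 + 12*15.999 = 488.280 g/mol.
Mass of O per formula unit: 12 × 15.999 = 191.988 g.
Weight fraction O = 191.988 / 488.280 = 0.3932.

39.32 weight percent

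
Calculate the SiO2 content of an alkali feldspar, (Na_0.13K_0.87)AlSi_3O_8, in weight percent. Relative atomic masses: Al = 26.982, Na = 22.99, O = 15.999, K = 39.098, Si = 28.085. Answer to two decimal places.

65.25 wt%

M((Na_0.13K_0.87)AlSi_3O_8) = 276.233 g/mol; M(SiO2) = 60.083 g/mol.
Moles SiO2 per formula unit = 3 Si ÷ 1 = 3.0000.
SiO2 fraction = (3.0000 × 60.083) / 276.233 = 180.249/276.233 = 0.6525.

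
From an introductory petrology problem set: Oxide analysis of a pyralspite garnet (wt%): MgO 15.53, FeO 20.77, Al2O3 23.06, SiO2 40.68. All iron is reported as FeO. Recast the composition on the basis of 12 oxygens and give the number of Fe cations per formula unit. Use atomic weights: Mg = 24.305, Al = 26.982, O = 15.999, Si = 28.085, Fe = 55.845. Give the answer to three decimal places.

MgO: 15.53/40.304 = 0.38532 mol → 0.38532 mol Mg, 0.38532 mol O.
FeO: 20.77/71.844 = 0.28910 mol → 0.28910 mol Fe, 0.28910 mol O.
Al2O3: 23.06/101.961 = 0.22616 mol → 0.45232 mol Al, 0.67848 mol O.
SiO2: 40.68/60.083 = 0.67706 mol → 0.67706 mol Si, 1.35412 mol O.
Total oxygen = 2.70702 mol. Normalization factor = 12/2.70702 = 4.43292.
Fe per 12 O = 0.28910 × 4.43292 = 1.282.

1.282 Fe apfu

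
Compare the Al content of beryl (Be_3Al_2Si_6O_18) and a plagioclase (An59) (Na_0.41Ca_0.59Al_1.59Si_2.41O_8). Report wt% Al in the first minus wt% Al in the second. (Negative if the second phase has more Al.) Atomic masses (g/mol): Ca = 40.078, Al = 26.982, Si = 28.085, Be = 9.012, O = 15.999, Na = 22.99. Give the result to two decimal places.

Al in Be_3Al_2Si_6O_18: molar mass 537.492 g/mol; 2×26.982 = 53.964 g → 10.04 wt%.
Al in Na_0.41Ca_0.59Al_1.59Si_2.41O_8: molar mass 271.650 g/mol; 1.59×26.982 = 42.901 g → 15.79 wt%.
Difference = 10.04 − 15.79 = -5.75 percentage points.

-5.75 percentage points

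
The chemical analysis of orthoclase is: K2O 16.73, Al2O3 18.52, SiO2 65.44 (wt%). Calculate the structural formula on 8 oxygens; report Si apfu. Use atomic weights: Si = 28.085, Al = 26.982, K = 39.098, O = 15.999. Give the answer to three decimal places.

3.004 Si apfu

K2O: 16.73/94.195 = 0.17761 mol → 0.35522 mol K, 0.17761 mol O.
Al2O3: 18.52/101.961 = 0.18164 mol → 0.36328 mol Al, 0.54492 mol O.
SiO2: 65.44/60.083 = 1.08916 mol → 1.08916 mol Si, 2.17832 mol O.
Total oxygen = 2.90085 mol. Normalization factor = 8/2.90085 = 2.75781.
Si per 8 O = 1.08916 × 2.75781 = 3.004.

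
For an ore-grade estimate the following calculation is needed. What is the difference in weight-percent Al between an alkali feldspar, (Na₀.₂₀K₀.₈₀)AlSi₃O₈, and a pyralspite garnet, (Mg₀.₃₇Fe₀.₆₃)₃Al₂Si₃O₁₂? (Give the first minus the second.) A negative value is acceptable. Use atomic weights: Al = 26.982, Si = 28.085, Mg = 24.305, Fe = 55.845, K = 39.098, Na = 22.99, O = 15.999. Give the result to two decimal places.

M((Na₀.₂₀K₀.₈₀)AlSi₃O₈) = 275.105 g/mol, so wt% Al = 26.982/275.105 × 100 = 9.81%.
M((Mg₀.₃₇Fe₀.₆₃)₃Al₂Si₃O₁₂) = 462.733 g/mol, so wt% Al = 53.964/462.733 × 100 = 11.66%.
9.81 − 11.66 = -1.85 pp.

-1.85 percentage points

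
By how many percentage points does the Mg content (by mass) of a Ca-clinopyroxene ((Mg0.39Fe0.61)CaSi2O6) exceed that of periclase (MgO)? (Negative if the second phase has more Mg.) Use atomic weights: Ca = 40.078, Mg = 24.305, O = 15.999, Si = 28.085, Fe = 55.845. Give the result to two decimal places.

-56.28 percentage points

First mineral: 9.479 g Mg in 235.786 g formula = 4.02 wt% Mg.
Second mineral: 24.305 g Mg in 40.304 g formula = 60.30 wt% Mg.
4.02% − 60.30% gives a difference of -56.28 percentage points.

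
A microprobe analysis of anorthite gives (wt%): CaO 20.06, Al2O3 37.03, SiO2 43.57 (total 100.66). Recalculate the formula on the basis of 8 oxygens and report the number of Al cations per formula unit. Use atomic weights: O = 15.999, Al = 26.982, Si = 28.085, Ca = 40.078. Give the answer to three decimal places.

2.005 Al apfu

CaO (M=56.077): mol = 0.35772; Ca = 0.35772, O = 0.35772.
Al2O3 (M=101.961): mol = 0.36318; Al = 0.72636, O = 1.08954.
SiO2 (M=60.083): mol = 0.72516; Si = 0.72516, O = 1.45032.
ΣO = 2.89758; factor = 8/ΣO = 2.76092.
Al apfu = 0.72636 × 2.76092 = 2.005.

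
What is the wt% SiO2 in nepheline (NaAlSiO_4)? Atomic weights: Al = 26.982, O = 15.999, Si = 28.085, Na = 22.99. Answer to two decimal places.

42.30 wt%

Formula mass = 142.053 g/mol.
1 Si → 1.0000 mol SiO2 per formula unit; M(SiO2) = 60.083, so SiO2 mass = 60.083 g.
60.083/142.053 × 100 = 42.30 wt%.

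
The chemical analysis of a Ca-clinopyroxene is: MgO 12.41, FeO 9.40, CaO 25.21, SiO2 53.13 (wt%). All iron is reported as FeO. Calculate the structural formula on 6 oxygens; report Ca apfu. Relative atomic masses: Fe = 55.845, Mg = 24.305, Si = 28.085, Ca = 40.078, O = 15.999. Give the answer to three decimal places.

12.41 wt% MgO ÷ 40.304 g/mol = 0.30791 mol, giving 0.30791 Mg and 0.30791 O.
9.40 wt% FeO ÷ 71.844 g/mol = 0.13084 mol, giving 0.13084 Fe and 0.13084 O.
25.21 wt% CaO ÷ 56.077 g/mol = 0.44956 mol, giving 0.44956 Ca and 0.44956 O.
53.13 wt% SiO2 ÷ 60.083 g/mol = 0.88428 mol, giving 0.88428 Si and 1.76856 O.
Oxygen sums to 2.65687; scaling by 6/2.65687 = 2.25830 puts the formula on 6 O.
Ca: 0.44956 × 2.25830 = 1.015 atoms per formula unit.

1.015 Ca apfu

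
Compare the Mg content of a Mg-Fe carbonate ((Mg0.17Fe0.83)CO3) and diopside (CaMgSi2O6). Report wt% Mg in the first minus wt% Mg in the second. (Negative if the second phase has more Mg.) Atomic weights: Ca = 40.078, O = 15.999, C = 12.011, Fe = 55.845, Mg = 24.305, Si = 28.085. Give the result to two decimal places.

-7.48 percentage points

M((Mg0.17Fe0.83)CO3) = 110.491 g/mol, so wt% Mg = 4.132/110.491 × 100 = 3.74%.
M(CaMgSi2O6) = 216.547 g/mol, so wt% Mg = 24.305/216.547 × 100 = 11.22%.
3.74 − 11.22 = -7.48 pp.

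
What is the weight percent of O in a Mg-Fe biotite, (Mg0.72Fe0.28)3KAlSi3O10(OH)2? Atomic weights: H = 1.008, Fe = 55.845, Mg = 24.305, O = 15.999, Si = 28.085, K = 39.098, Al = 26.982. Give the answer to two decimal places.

Formula mass = 2.16×24.305 + 0.84×55.845 + 1×39.098 + 1×26.982 + 3×28.085 + 12×15.999 + 2×1.008 = 443.748 g/mol, of which 191.988 g is O.
So O makes up 191.988/443.748 = 0.4327 of the mass, i.e. 43.27%.

43.27 mass %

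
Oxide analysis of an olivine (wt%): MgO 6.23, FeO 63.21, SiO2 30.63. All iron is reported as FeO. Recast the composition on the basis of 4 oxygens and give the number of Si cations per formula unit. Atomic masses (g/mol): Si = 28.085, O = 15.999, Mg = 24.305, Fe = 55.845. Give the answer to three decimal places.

0.993 Si apfu

6.23 wt% MgO ÷ 40.304 g/mol = 0.15458 mol, giving 0.15458 Mg and 0.15458 O.
63.21 wt% FeO ÷ 71.844 g/mol = 0.87982 mol, giving 0.87982 Fe and 0.87982 O.
30.63 wt% SiO2 ÷ 60.083 g/mol = 0.50979 mol, giving 0.50979 Si and 1.01958 O.
Oxygen sums to 2.05398; scaling by 4/2.05398 = 1.94744 puts the formula on 4 O.
Si: 0.50979 × 1.94744 = 0.993 atoms per formula unit.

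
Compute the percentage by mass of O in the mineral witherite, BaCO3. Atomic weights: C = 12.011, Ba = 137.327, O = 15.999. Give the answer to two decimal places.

24.32 mass %

Formula mass = 1*137.327 + 1*12.011 + 3*15.999 = 197.335 g/mol, of which 47.997 g is O.
So O makes up 47.997/197.335 = 0.2432 of the mass, i.e. 24.32%.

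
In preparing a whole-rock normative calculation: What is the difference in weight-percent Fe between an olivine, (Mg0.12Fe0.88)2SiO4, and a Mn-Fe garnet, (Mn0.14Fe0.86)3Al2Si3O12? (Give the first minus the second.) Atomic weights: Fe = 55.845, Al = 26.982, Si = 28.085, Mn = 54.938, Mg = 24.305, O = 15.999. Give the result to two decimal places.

21.13 percentage points

M((Mg0.12Fe0.88)2SiO4) = 196.201 g/mol, so wt% Fe = 98.287/196.201 × 100 = 50.10%.
M((Mn0.14Fe0.86)3Al2Si3O12) = 497.361 g/mol, so wt% Fe = 144.080/497.361 × 100 = 28.97%.
50.10 − 28.97 = 21.13 pp.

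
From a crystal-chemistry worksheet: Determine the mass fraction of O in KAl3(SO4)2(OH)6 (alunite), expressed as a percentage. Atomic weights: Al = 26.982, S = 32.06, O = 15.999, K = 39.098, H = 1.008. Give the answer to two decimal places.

M(KAl3(SO4)2(OH)6) = 414.198 g/mol.
O contributes 14 × 15.999 = 223.986 g per mole.
223.986/414.198 = 0.5408 → 54.08%.

54.08 mass %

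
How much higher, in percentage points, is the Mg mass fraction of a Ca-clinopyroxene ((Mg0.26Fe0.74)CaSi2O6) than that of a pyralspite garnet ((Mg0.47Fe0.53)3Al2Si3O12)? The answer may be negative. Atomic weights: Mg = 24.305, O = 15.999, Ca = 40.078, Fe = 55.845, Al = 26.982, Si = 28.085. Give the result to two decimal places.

First mineral: 6.319 g Mg in 239.887 g formula = 2.63 wt% Mg.
Second mineral: 34.270 g Mg in 453.271 g formula = 7.56 wt% Mg.
2.63% − 7.56% gives a difference of -4.93 percentage points.

-4.93 percentage points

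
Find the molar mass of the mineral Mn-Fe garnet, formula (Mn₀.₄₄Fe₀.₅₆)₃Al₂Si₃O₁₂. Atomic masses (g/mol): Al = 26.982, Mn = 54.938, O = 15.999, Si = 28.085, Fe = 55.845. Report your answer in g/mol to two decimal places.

The formula mass is the sum 1.32×54.938 + 1.68×55.845 + 2×26.982 + 3×28.085 + 12×15.999.

496.54 g/mol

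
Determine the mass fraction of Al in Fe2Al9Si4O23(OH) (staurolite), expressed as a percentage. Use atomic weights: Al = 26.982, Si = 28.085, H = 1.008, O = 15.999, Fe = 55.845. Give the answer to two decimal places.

Formula mass = 2·55.845 + 9·26.982 + 4·28.085 + 24·15.999 + 1·1.008 = 851.852 g/mol, of which 242.838 g is Al.
So Al makes up 242.838/851.852 = 0.2851 of the mass, i.e. 28.51%.

28.51 wt%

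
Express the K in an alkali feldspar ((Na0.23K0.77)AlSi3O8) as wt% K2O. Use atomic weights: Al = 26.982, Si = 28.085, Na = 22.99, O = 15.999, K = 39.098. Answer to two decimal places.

Molar mass of (Na0.23K0.77)AlSi3O8 = 0.23·22.99 + 0.77·39.098 + 1·26.982 + 3·28.085 + 8·15.999 = 274.622 g/mol.
Each formula unit contains 0.77 K, equivalent to 0.77/2 = 0.3850 mol K2O.
M(K2O) = 2×39.098 + 1×15.999 = 94.195 g/mol.
Mass of K2O per formula unit = 0.3850 × 94.195 = 36.265 g.
K2O wt% = 36.265 / 274.622 × 100 = 13.21%.

13.21 wt%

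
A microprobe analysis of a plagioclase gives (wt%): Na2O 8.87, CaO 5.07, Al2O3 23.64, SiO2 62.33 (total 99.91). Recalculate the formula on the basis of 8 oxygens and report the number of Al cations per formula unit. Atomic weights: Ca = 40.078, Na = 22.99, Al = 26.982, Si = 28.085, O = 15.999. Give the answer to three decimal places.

8.87 wt% Na2O ÷ 61.979 g/mol = 0.14311 mol, giving 0.28622 Na and 0.14311 O.
5.07 wt% CaO ÷ 56.077 g/mol = 0.09041 mol, giving 0.09041 Ca and 0.09041 O.
23.64 wt% Al2O3 ÷ 101.961 g/mol = 0.23185 mol, giving 0.46370 Al and 0.69555 O.
62.33 wt% SiO2 ÷ 60.083 g/mol = 1.03740 mol, giving 1.03740 Si and 2.07480 O.
Oxygen sums to 3.00387; scaling by 8/3.00387 = 2.66323 puts the formula on 8 O.
Al: 0.46370 × 2.66323 = 1.235 atoms per formula unit.

1.235 Al apfu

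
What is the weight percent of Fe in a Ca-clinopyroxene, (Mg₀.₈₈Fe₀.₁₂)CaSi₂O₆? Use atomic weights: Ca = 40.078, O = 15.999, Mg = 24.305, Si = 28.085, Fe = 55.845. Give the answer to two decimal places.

M((Mg₀.₈₈Fe₀.₁₂)CaSi₂O₆) = 220.332 g/mol.
Fe contributes 0.12 × 55.845 = 6.701 g per mole.
6.701/220.332 = 0.0304 → 3.04%.

3.04 wt%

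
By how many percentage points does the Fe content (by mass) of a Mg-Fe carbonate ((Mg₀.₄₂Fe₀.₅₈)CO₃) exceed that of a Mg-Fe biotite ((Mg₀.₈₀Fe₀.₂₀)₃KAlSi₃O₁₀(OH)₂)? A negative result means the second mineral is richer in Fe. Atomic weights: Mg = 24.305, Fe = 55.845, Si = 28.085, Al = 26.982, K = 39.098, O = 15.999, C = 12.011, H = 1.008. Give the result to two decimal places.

Fe in (Mg₀.₄₂Fe₀.₅₈)CO₃: molar mass 102.606 g/mol; 0.58×55.845 = 32.390 g → 31.57 wt%.
Fe in (Mg₀.₈₀Fe₀.₂₀)₃KAlSi₃O₁₀(OH)₂: molar mass 436.178 g/mol; 0.60×55.845 = 33.507 g → 7.68 wt%.
Difference = 31.57 − 7.68 = 23.89 percentage points.

23.89 percentage points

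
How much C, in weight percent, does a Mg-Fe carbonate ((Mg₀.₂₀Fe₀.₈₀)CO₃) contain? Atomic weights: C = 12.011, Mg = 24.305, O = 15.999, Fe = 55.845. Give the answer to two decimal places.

M((Mg₀.₂₀Fe₀.₈₀)CO₃) = 109.545 g/mol.
C contributes 1 × 12.011 = 12.011 g per mole.
12.011/109.545 = 0.1096 → 10.96%.

10.96 weight percent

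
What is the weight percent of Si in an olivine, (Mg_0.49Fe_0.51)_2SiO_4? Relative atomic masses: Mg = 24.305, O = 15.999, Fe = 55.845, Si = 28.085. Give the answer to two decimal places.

M((Mg_0.49Fe_0.51)_2SiO_4) = 172.862 g/mol.
Si contributes 1 × 28.085 = 28.085 g per mole.
28.085/172.862 = 0.1625 → 16.25%.

16.25 mass %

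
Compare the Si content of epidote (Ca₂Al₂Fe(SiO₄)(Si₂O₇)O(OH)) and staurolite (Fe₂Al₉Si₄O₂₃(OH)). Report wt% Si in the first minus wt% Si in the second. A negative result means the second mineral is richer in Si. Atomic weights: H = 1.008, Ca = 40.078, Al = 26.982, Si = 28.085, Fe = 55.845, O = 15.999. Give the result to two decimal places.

4.25 percentage points

M(Ca₂Al₂Fe(SiO₄)(Si₂O₇)O(OH)) = 483.215 g/mol, so wt% Si = 84.255/483.215 × 100 = 17.44%.
M(Fe₂Al₉Si₄O₂₃(OH)) = 851.852 g/mol, so wt% Si = 112.340/851.852 × 100 = 13.19%.
17.44 − 13.19 = 4.25 pp.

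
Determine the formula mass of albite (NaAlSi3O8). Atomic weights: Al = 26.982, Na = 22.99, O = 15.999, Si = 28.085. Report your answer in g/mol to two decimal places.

The formula mass is the sum 1×22.99 + 1×26.982 + 3×28.085 + 8×15.999.

262.22 g/mol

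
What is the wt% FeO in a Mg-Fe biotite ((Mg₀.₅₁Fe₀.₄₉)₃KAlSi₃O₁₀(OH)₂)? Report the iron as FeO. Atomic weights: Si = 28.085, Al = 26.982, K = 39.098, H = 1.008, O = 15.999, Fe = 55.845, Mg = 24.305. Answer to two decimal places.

M((Mg₀.₅₁Fe₀.₄₉)₃KAlSi₃O₁₀(OH)₂) = 463.618 g/mol; M(FeO) = 71.844 g/mol.
Moles FeO per formula unit = 1.47 Fe ÷ 1 = 1.4700.
FeO fraction = (1.4700 × 71.844) / 463.618 = 105.611/463.618 = 0.2278.

22.78 wt%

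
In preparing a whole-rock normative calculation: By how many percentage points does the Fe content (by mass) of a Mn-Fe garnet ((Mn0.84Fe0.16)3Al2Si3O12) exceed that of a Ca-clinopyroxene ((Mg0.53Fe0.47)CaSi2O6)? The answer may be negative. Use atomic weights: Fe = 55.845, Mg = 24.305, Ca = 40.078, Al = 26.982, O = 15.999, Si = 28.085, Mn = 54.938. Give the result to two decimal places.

M((Mn0.84Fe0.16)3Al2Si3O12) = 495.456 g/mol, so wt% Fe = 26.806/495.456 × 100 = 5.41%.
M((Mg0.53Fe0.47)CaSi2O6) = 231.371 g/mol, so wt% Fe = 26.247/231.371 × 100 = 11.34%.
5.41 − 11.34 = -5.93 pp.

-5.93 percentage points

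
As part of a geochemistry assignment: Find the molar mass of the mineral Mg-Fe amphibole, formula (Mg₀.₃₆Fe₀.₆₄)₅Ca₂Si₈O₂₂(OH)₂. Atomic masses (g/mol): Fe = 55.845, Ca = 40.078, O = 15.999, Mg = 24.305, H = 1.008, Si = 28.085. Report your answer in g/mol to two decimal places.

The formula mass is the sum 1.80(24.305) + 3.20(55.845) + 2(40.078) + 8(28.085) + 24(15.999) + 2(1.008).

913.28 g/mol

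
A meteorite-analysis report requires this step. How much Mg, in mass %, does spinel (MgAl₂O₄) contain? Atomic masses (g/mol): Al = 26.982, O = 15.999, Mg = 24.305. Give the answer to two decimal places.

17.08 mass %

Formula mass = 1*24.305 + 2*26.982 + 4*15.999 = 142.265 g/mol, of which 24.305 g is Mg.
So Mg makes up 24.305/142.265 = 0.1708 of the mass, i.e. 17.08%.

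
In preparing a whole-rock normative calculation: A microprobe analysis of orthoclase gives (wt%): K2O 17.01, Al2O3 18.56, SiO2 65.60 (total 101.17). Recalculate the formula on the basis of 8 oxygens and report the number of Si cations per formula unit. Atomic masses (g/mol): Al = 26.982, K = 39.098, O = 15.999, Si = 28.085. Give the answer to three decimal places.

3.001 Si apfu

17.01 wt% K2O ÷ 94.195 g/mol = 0.18058 mol, giving 0.36116 K and 0.18058 O.
18.56 wt% Al2O3 ÷ 101.961 g/mol = 0.18203 mol, giving 0.36406 Al and 0.54609 O.
65.60 wt% SiO2 ÷ 60.083 g/mol = 1.09182 mol, giving 1.09182 Si and 2.18364 O.
Oxygen sums to 2.91031; scaling by 8/2.91031 = 2.74885 puts the formula on 8 O.
Si: 1.09182 × 2.74885 = 3.001 atoms per formula unit.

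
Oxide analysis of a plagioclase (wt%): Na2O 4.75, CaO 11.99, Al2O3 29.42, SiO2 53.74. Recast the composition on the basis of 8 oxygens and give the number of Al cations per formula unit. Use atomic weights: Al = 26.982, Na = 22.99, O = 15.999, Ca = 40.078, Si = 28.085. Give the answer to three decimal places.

4.75 wt% Na2O ÷ 61.979 g/mol = 0.07664 mol, giving 0.15328 Na and 0.07664 O.
11.99 wt% CaO ÷ 56.077 g/mol = 0.21381 mol, giving 0.21381 Ca and 0.21381 O.
29.42 wt% Al2O3 ÷ 101.961 g/mol = 0.28854 mol, giving 0.57708 Al and 0.86562 O.
53.74 wt% SiO2 ÷ 60.083 g/mol = 0.89443 mol, giving 0.89443 Si and 1.78886 O.
Oxygen sums to 2.94493; scaling by 8/2.94493 = 2.71653 puts the formula on 8 O.
Al: 0.57708 × 2.71653 = 1.568 atoms per formula unit.

1.568 Al apfu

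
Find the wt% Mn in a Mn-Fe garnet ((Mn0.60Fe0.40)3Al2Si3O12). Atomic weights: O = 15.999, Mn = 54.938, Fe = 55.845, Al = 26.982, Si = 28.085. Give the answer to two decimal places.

Molar mass of (Mn0.60Fe0.40)3Al2Si3O12: 1.80·54.938 + 1.20·55.845 + 2·26.982 + 3·28.085 + 12·15.999 = 496.109 g/mol.
Mass of Mn per formula unit: 1.80 × 54.938 = 98.888 g.
Weight fraction Mn = 98.888 / 496.109 = 0.1993.

19.93 wt%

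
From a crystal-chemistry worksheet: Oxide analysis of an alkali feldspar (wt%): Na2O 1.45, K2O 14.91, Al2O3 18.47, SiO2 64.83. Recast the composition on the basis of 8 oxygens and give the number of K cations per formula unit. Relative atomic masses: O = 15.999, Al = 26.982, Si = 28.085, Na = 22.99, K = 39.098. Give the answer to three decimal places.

0.878 K apfu

Na2O (M=61.979): mol = 0.02340; Na = 0.04680, O = 0.02340.
K2O (M=94.195): mol = 0.15829; K = 0.31658, O = 0.15829.
Al2O3 (M=101.961): mol = 0.18115; Al = 0.36230, O = 0.54345.
SiO2 (M=60.083): mol = 1.07901; Si = 1.07901, O = 2.15802.
ΣO = 2.88316; factor = 8/ΣO = 2.77473.
K apfu = 0.31658 × 2.77473 = 0.878.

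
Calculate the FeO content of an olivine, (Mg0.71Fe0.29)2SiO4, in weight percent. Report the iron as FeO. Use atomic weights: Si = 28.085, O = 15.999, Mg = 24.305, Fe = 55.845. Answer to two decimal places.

26.21 wt%

M((Mg0.71Fe0.29)2SiO4) = 158.984 g/mol; M(FeO) = 71.844 g/mol.
Moles FeO per formula unit = 0.58 Fe ÷ 1 = 0.5800.
FeO fraction = (0.5800 × 71.844) / 158.984 = 41.670/158.984 = 0.2621.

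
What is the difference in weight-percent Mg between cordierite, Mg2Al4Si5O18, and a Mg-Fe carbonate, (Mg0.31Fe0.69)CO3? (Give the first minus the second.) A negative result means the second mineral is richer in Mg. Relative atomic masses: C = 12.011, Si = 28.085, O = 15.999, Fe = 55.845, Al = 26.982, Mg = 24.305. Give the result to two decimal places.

1.21 percentage points

Mg in Mg2Al4Si5O18: molar mass 584.945 g/mol; 2×24.305 = 48.610 g → 8.31 wt%.
Mg in (Mg0.31Fe0.69)CO3: molar mass 106.076 g/mol; 0.31×24.305 = 7.535 g → 7.10 wt%.
Difference = 8.31 − 7.10 = 1.21 percentage points.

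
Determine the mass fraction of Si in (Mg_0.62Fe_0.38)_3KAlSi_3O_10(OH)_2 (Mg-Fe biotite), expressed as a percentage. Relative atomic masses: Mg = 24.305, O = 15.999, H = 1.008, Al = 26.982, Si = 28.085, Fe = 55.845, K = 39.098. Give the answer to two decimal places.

Molar mass of (Mg_0.62Fe_0.38)_3KAlSi_3O_10(OH)_2: 1.86×24.305 + 1.14×55.845 + 1×39.098 + 1×26.982 + 3×28.085 + 12×15.999 + 2×1.008 = 453.210 g/mol.
Mass of Si per formula unit: 3 × 28.085 = 84.255 g.
Weight fraction Si = 84.255 / 453.210 = 0.1859.

18.59 weight percent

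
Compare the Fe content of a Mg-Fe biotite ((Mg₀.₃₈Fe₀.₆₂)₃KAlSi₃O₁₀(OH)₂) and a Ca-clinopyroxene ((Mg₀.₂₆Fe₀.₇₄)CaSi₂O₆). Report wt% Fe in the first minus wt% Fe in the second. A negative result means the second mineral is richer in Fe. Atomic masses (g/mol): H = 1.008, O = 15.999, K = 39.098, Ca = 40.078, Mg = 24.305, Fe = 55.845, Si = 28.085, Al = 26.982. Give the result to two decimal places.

4.60 percentage points

Fe in (Mg₀.₃₈Fe₀.₆₂)₃KAlSi₃O₁₀(OH)₂: molar mass 475.918 g/mol; 1.86×55.845 = 103.872 g → 21.83 wt%.
Fe in (Mg₀.₂₆Fe₀.₇₄)CaSi₂O₆: molar mass 239.887 g/mol; 0.74×55.845 = 41.325 g → 17.23 wt%.
Difference = 21.83 − 17.23 = 4.60 percentage points.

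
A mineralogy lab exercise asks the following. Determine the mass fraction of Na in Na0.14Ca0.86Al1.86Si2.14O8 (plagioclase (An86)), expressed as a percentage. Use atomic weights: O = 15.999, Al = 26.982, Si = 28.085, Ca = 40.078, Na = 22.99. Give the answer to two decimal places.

1.17 weight percent

Formula mass = 0.14·22.99 + 0.86·40.078 + 1.86·26.982 + 2.14·28.085 + 8·15.999 = 275.966 g/mol, of which 3.219 g is Na.
So Na makes up 3.219/275.966 = 0.0117 of the mass, i.e. 1.17%.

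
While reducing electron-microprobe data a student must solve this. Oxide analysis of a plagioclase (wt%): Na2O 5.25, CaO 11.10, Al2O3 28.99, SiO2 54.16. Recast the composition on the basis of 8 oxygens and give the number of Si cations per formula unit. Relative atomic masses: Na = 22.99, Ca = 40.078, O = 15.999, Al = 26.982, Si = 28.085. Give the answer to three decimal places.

2.454 Si apfu

Na2O: 5.25/61.979 = 0.08471 mol → 0.16942 mol Na, 0.08471 mol O.
CaO: 11.10/56.077 = 0.19794 mol → 0.19794 mol Ca, 0.19794 mol O.
Al2O3: 28.99/101.961 = 0.28432 mol → 0.56864 mol Al, 0.85296 mol O.
SiO2: 54.16/60.083 = 0.90142 mol → 0.90142 mol Si, 1.80284 mol O.
Total oxygen = 2.93845 mol. Normalization factor = 8/2.93845 = 2.72252.
Si per 8 O = 0.90142 × 2.72252 = 2.454.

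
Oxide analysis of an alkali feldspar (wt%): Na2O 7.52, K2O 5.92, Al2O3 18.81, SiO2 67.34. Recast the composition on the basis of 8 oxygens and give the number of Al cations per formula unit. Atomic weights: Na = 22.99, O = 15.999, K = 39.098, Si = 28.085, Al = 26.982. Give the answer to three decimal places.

7.52 wt% Na2O ÷ 61.979 g/mol = 0.12133 mol, giving 0.24266 Na and 0.12133 O.
5.92 wt% K2O ÷ 94.195 g/mol = 0.06285 mol, giving 0.12570 K and 0.06285 O.
18.81 wt% Al2O3 ÷ 101.961 g/mol = 0.18448 mol, giving 0.36896 Al and 0.55344 O.
67.34 wt% SiO2 ÷ 60.083 g/mol = 1.12078 mol, giving 1.12078 Si and 2.24156 O.
Oxygen sums to 2.97918; scaling by 8/2.97918 = 2.68530 puts the formula on 8 O.
Al: 0.36896 × 2.68530 = 0.991 atoms per formula unit.

0.991 Al apfu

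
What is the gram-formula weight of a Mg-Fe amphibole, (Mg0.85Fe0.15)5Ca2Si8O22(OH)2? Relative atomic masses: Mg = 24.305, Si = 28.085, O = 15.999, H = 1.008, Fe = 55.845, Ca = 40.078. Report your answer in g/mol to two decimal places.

The formula mass is the sum 4.25(24.305) + 0.75(55.845) + 2(40.078) + 8(28.085) + 24(15.999) + 2(1.008).

836.01 g/mol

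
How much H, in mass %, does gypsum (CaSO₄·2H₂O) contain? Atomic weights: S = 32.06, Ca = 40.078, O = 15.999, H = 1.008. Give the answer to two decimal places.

2.34 mass %

M(CaSO₄·2H₂O) = 172.164 g/mol.
H contributes 4 × 1.008 = 4.032 g per mole.
4.032/172.164 = 0.0234 → 2.34%.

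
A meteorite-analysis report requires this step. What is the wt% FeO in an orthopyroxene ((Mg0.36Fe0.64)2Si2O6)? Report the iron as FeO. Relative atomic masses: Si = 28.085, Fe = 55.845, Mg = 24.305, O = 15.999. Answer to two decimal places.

38.13 wt%

Formula mass = 241.145 g/mol.
1.28 Fe → 1.2800 mol FeO per formula unit; M(FeO) = 71.844, so FeO mass = 91.960 g.
91.960/241.145 × 100 = 38.13 wt%.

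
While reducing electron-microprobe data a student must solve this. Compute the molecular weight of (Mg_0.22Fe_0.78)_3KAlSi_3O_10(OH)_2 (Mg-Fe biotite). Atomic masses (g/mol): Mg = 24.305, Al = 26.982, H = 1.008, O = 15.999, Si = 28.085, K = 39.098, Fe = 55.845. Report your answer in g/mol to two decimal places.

491.06 g/mol

M = 0.66·24.305 + 2.34·55.845 + 1·39.098 + 1·26.982 + 3·28.085 + 12·15.999 + 2·1.008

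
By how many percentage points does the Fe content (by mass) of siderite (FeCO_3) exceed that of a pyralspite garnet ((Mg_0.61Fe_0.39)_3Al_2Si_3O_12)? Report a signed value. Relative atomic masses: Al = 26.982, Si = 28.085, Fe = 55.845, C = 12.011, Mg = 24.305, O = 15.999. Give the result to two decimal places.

33.35 percentage points

First mineral: 55.845 g Fe in 115.853 g formula = 48.20 wt% Fe.
Second mineral: 65.339 g Fe in 440.024 g formula = 14.85 wt% Fe.
48.20% − 14.85% gives a difference of 33.35 percentage points.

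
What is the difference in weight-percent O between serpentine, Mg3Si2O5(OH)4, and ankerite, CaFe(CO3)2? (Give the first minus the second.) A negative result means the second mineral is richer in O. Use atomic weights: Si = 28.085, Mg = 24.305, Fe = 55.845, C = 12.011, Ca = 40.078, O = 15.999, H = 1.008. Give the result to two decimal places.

7.51 percentage points

M(Mg3Si2O5(OH)4) = 277.108 g/mol, so wt% O = 143.991/277.108 × 100 = 51.96%.
M(CaFe(CO3)2) = 215.939 g/mol, so wt% O = 95.994/215.939 × 100 = 44.45%.
51.96 − 44.45 = 7.51 pp.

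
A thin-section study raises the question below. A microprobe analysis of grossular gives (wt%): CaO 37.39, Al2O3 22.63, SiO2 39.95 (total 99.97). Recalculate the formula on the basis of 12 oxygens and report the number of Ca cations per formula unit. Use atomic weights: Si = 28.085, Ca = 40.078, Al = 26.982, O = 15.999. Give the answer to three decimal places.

3.005 Ca apfu

CaO (M=56.077): mol = 0.66676; Ca = 0.66676, O = 0.66676.
Al2O3 (M=101.961): mol = 0.22195; Al = 0.44390, O = 0.66585.
SiO2 (M=60.083): mol = 0.66491; Si = 0.66491, O = 1.32982.
ΣO = 2.66243; factor = 12/ΣO = 4.50716.
Ca apfu = 0.66676 × 4.50716 = 3.005.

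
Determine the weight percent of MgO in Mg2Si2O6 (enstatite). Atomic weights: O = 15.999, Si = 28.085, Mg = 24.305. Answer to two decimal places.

40.15 wt%

Formula mass = 200.774 g/mol.
2 Mg → 2.0000 mol MgO per formula unit; M(MgO) = 40.304, so MgO mass = 80.608 g.
80.608/200.774 × 100 = 40.15 wt%.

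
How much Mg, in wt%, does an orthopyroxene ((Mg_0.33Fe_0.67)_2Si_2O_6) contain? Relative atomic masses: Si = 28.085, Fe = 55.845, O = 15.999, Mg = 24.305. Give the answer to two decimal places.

Formula mass = 0.66*24.305 + 1.34*55.845 + 2*28.085 + 6*15.999 = 243.038 g/mol, of which 16.041 g is Mg.
So Mg makes up 16.041/243.038 = 0.0660 of the mass, i.e. 6.60%.

6.60 wt%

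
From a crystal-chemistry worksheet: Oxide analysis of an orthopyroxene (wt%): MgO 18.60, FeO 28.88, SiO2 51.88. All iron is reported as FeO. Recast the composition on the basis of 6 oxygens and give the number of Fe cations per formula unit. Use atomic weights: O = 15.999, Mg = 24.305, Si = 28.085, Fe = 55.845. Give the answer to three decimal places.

MgO: 18.60/40.304 = 0.46149 mol → 0.46149 mol Mg, 0.46149 mol O.
FeO: 28.88/71.844 = 0.40198 mol → 0.40198 mol Fe, 0.40198 mol O.
SiO2: 51.88/60.083 = 0.86347 mol → 0.86347 mol Si, 1.72694 mol O.
Total oxygen = 2.59041 mol. Normalization factor = 6/2.59041 = 2.31624.
Fe per 6 O = 0.40198 × 2.31624 = 0.931.

0.931 Fe apfu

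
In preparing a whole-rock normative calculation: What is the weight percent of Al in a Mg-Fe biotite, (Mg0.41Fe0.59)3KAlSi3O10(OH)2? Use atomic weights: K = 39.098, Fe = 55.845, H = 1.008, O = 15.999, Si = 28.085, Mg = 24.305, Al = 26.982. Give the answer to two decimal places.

5.70 mass %

Molar mass of (Mg0.41Fe0.59)3KAlSi3O10(OH)2: 1.23*24.305 + 1.77*55.845 + 1*39.098 + 1*26.982 + 3*28.085 + 12*15.999 + 2*1.008 = 473.080 g/mol.
Mass of Al per formula unit: 1 × 26.982 = 26.982 g.
Weight fraction Al = 26.982 / 473.080 = 0.0570.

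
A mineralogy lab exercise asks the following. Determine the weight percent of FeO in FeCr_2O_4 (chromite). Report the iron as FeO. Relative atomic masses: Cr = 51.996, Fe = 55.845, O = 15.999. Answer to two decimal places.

32.10 wt%

Formula mass = 223.833 g/mol.
1 Fe → 1.0000 mol FeO per formula unit; M(FeO) = 71.844, so FeO mass = 71.844 g.
71.844/223.833 × 100 = 32.10 wt%.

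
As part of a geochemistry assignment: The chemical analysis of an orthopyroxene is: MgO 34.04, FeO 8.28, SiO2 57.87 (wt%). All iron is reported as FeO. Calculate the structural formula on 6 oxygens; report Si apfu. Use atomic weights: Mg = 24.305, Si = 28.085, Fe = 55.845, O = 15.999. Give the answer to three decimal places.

2.002 Si apfu

MgO: 34.04/40.304 = 0.84458 mol → 0.84458 mol Mg, 0.84458 mol O.
FeO: 8.28/71.844 = 0.11525 mol → 0.11525 mol Fe, 0.11525 mol O.
SiO2: 57.87/60.083 = 0.96317 mol → 0.96317 mol Si, 1.92634 mol O.
Total oxygen = 2.88617 mol. Normalization factor = 6/2.88617 = 2.07888.
Si per 6 O = 0.96317 × 2.07888 = 2.002.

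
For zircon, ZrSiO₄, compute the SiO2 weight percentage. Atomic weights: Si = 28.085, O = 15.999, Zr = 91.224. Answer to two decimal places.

32.78 wt%

Molar mass of ZrSiO₄ = 1×91.224 + 1×28.085 + 4×15.999 = 183.305 g/mol.
Each formula unit contains 1 Si, equivalent to 1/1 = 1.0000 mol SiO2.
M(SiO2) = 1×28.085 + 2×15.999 = 60.083 g/mol.
Mass of SiO2 per formula unit = 1.0000 × 60.083 = 60.083 g.
SiO2 wt% = 60.083 / 183.305 × 100 = 32.78%.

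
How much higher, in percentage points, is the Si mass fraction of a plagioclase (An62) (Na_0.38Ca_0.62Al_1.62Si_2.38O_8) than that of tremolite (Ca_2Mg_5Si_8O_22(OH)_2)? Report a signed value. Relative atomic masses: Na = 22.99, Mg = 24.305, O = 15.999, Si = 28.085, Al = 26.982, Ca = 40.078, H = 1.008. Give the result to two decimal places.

M(Na_0.38Ca_0.62Al_1.62Si_2.38O_8) = 272.130 g/mol, so wt% Si = 66.842/272.130 × 100 = 24.56%.
M(Ca_2Mg_5Si_8O_22(OH)_2) = 812.353 g/mol, so wt% Si = 224.680/812.353 × 100 = 27.66%.
24.56 − 27.66 = -3.10 pp.

-3.10 percentage points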